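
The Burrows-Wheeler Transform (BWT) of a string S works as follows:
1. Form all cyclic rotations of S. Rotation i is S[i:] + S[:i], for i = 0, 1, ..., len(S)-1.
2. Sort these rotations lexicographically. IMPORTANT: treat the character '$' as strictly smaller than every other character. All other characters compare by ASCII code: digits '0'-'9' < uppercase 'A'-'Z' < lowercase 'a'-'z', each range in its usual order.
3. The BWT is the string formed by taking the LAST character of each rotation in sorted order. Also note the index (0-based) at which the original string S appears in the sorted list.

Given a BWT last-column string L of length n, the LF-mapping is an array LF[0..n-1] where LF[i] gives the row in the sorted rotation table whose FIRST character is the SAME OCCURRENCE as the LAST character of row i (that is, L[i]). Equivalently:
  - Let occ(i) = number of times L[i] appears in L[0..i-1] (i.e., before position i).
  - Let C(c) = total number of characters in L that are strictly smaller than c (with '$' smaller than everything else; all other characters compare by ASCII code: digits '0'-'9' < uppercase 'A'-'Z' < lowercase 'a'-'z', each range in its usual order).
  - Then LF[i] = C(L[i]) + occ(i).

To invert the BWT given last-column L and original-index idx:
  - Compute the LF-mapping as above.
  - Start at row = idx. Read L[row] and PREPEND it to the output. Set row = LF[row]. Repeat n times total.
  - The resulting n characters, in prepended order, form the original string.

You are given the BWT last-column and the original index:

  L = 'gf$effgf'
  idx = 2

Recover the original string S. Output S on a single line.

Answer: fefffgg$

Derivation:
LF mapping: 6 2 0 1 3 4 7 5
Walk LF starting at row 2, prepending L[row]:
  step 1: row=2, L[2]='$', prepend. Next row=LF[2]=0
  step 2: row=0, L[0]='g', prepend. Next row=LF[0]=6
  step 3: row=6, L[6]='g', prepend. Next row=LF[6]=7
  step 4: row=7, L[7]='f', prepend. Next row=LF[7]=5
  step 5: row=5, L[5]='f', prepend. Next row=LF[5]=4
  step 6: row=4, L[4]='f', prepend. Next row=LF[4]=3
  step 7: row=3, L[3]='e', prepend. Next row=LF[3]=1
  step 8: row=1, L[1]='f', prepend. Next row=LF[1]=2
Reversed output: fefffgg$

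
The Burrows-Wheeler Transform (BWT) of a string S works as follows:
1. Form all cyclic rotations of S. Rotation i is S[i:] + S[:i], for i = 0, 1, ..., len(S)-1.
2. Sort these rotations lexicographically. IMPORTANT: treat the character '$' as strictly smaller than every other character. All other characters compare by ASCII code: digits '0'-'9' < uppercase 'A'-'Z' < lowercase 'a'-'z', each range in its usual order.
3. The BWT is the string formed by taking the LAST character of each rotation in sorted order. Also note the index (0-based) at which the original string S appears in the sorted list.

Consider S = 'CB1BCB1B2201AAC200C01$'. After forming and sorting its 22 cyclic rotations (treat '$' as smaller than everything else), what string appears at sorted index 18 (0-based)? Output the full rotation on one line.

Answer: C01$CB1BCB1B2201AAC200

Derivation:
All 22 rotations (rotation i = S[i:]+S[:i]):
  rot[0] = CB1BCB1B2201AAC200C01$
  rot[1] = B1BCB1B2201AAC200C01$C
  rot[2] = 1BCB1B2201AAC200C01$CB
  rot[3] = BCB1B2201AAC200C01$CB1
  rot[4] = CB1B2201AAC200C01$CB1B
  rot[5] = B1B2201AAC200C01$CB1BC
  rot[6] = 1B2201AAC200C01$CB1BCB
  rot[7] = B2201AAC200C01$CB1BCB1
  rot[8] = 2201AAC200C01$CB1BCB1B
  rot[9] = 201AAC200C01$CB1BCB1B2
  rot[10] = 01AAC200C01$CB1BCB1B22
  rot[11] = 1AAC200C01$CB1BCB1B220
  rot[12] = AAC200C01$CB1BCB1B2201
  rot[13] = AC200C01$CB1BCB1B2201A
  rot[14] = C200C01$CB1BCB1B2201AA
  rot[15] = 200C01$CB1BCB1B2201AAC
  rot[16] = 00C01$CB1BCB1B2201AAC2
  rot[17] = 0C01$CB1BCB1B2201AAC20
  rot[18] = C01$CB1BCB1B2201AAC200
  rot[19] = 01$CB1BCB1B2201AAC200C
  rot[20] = 1$CB1BCB1B2201AAC200C0
  rot[21] = $CB1BCB1B2201AAC200C01
Sorted (with $ < everything):
  sorted[0] = $CB1BCB1B2201AAC200C01
  sorted[1] = 00C01$CB1BCB1B2201AAC2
  sorted[2] = 01$CB1BCB1B2201AAC200C
  sorted[3] = 01AAC200C01$CB1BCB1B22
  sorted[4] = 0C01$CB1BCB1B2201AAC20
  sorted[5] = 1$CB1BCB1B2201AAC200C0
  sorted[6] = 1AAC200C01$CB1BCB1B220
  sorted[7] = 1B2201AAC200C01$CB1BCB
  sorted[8] = 1BCB1B2201AAC200C01$CB
  sorted[9] = 200C01$CB1BCB1B2201AAC
  sorted[10] = 201AAC200C01$CB1BCB1B2
  sorted[11] = 2201AAC200C01$CB1BCB1B
  sorted[12] = AAC200C01$CB1BCB1B2201
  sorted[13] = AC200C01$CB1BCB1B2201A
  sorted[14] = B1B2201AAC200C01$CB1BC
  sorted[15] = B1BCB1B2201AAC200C01$C
  sorted[16] = B2201AAC200C01$CB1BCB1
  sorted[17] = BCB1B2201AAC200C01$CB1
  sorted[18] = C01$CB1BCB1B2201AAC200
  sorted[19] = C200C01$CB1BCB1B2201AA
  sorted[20] = CB1B2201AAC200C01$CB1B
  sorted[21] = CB1BCB1B2201AAC200C01$
sorted[18] = C01$CB1BCB1B2201AAC200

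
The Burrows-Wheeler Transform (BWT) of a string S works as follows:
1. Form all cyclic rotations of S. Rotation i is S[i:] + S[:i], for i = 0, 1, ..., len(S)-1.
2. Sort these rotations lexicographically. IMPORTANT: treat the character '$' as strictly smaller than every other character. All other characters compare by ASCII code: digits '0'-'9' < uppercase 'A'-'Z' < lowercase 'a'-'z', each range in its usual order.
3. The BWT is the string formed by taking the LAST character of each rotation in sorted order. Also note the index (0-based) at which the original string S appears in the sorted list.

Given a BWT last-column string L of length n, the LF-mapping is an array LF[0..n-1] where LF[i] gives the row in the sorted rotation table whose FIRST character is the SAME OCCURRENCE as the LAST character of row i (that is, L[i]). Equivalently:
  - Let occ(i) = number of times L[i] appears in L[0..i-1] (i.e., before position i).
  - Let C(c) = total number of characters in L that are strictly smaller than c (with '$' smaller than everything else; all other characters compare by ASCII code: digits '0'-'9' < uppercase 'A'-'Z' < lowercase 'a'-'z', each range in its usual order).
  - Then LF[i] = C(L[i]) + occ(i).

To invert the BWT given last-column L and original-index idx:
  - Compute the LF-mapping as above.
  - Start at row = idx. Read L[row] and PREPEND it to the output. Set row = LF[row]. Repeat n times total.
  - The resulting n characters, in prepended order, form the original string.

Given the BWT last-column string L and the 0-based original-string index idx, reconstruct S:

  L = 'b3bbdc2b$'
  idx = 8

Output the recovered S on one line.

LF mapping: 3 2 4 5 8 7 1 6 0
Walk LF starting at row 8, prepending L[row]:
  step 1: row=8, L[8]='$', prepend. Next row=LF[8]=0
  step 2: row=0, L[0]='b', prepend. Next row=LF[0]=3
  step 3: row=3, L[3]='b', prepend. Next row=LF[3]=5
  step 4: row=5, L[5]='c', prepend. Next row=LF[5]=7
  step 5: row=7, L[7]='b', prepend. Next row=LF[7]=6
  step 6: row=6, L[6]='2', prepend. Next row=LF[6]=1
  step 7: row=1, L[1]='3', prepend. Next row=LF[1]=2
  step 8: row=2, L[2]='b', prepend. Next row=LF[2]=4
  step 9: row=4, L[4]='d', prepend. Next row=LF[4]=8
Reversed output: db32bcbb$

Answer: db32bcbb$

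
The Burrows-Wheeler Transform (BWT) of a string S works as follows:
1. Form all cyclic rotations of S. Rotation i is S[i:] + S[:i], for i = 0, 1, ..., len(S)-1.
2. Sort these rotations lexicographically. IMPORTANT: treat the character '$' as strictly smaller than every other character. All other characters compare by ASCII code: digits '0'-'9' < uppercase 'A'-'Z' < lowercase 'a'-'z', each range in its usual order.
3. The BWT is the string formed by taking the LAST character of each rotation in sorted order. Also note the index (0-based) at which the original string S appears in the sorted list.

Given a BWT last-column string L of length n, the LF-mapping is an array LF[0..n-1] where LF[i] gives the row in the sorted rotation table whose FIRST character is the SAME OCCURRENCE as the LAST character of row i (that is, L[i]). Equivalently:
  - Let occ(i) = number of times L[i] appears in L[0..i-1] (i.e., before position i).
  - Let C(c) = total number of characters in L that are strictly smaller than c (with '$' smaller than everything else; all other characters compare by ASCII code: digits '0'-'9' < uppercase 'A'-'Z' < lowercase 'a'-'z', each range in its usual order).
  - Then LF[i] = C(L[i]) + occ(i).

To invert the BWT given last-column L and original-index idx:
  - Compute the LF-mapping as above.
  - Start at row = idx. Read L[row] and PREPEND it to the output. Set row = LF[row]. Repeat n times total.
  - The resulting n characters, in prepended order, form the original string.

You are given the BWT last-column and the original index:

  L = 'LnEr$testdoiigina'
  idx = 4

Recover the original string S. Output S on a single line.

Answer: disintegrationEL$

Derivation:
LF mapping: 2 10 1 13 0 15 5 14 16 4 12 7 8 6 9 11 3
Walk LF starting at row 4, prepending L[row]:
  step 1: row=4, L[4]='$', prepend. Next row=LF[4]=0
  step 2: row=0, L[0]='L', prepend. Next row=LF[0]=2
  step 3: row=2, L[2]='E', prepend. Next row=LF[2]=1
  step 4: row=1, L[1]='n', prepend. Next row=LF[1]=10
  step 5: row=10, L[10]='o', prepend. Next row=LF[10]=12
  step 6: row=12, L[12]='i', prepend. Next row=LF[12]=8
  step 7: row=8, L[8]='t', prepend. Next row=LF[8]=16
  step 8: row=16, L[16]='a', prepend. Next row=LF[16]=3
  step 9: row=3, L[3]='r', prepend. Next row=LF[3]=13
  step 10: row=13, L[13]='g', prepend. Next row=LF[13]=6
  step 11: row=6, L[6]='e', prepend. Next row=LF[6]=5
  step 12: row=5, L[5]='t', prepend. Next row=LF[5]=15
  step 13: row=15, L[15]='n', prepend. Next row=LF[15]=11
  step 14: row=11, L[11]='i', prepend. Next row=LF[11]=7
  step 15: row=7, L[7]='s', prepend. Next row=LF[7]=14
  step 16: row=14, L[14]='i', prepend. Next row=LF[14]=9
  step 17: row=9, L[9]='d', prepend. Next row=LF[9]=4
Reversed output: disintegrationEL$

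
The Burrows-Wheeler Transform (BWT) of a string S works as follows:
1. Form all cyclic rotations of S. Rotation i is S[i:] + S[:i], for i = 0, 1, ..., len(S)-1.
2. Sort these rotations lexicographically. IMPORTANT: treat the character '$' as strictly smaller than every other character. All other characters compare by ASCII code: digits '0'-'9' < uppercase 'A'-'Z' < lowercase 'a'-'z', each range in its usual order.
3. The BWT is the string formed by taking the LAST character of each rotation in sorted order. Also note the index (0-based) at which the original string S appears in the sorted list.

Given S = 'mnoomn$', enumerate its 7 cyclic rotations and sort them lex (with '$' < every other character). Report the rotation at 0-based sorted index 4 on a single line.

Answer: noomn$m

Derivation:
All 7 rotations (rotation i = S[i:]+S[:i]):
  rot[0] = mnoomn$
  rot[1] = noomn$m
  rot[2] = oomn$mn
  rot[3] = omn$mno
  rot[4] = mn$mnoo
  rot[5] = n$mnoom
  rot[6] = $mnoomn
Sorted (with $ < everything):
  sorted[0] = $mnoomn
  sorted[1] = mn$mnoo
  sorted[2] = mnoomn$
  sorted[3] = n$mnoom
  sorted[4] = noomn$m
  sorted[5] = omn$mno
  sorted[6] = oomn$mn
sorted[4] = noomn$m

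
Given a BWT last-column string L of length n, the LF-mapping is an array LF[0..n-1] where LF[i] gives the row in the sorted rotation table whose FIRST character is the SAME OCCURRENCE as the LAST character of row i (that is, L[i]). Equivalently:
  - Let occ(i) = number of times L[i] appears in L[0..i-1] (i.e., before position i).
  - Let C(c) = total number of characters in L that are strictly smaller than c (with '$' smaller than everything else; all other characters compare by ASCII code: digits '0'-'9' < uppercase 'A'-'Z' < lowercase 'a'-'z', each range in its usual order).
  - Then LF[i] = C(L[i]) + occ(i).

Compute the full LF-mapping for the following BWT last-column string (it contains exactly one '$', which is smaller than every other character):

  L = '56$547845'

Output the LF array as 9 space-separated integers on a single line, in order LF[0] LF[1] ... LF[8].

Answer: 3 6 0 4 1 7 8 2 5

Derivation:
Char counts: '$':1, '4':2, '5':3, '6':1, '7':1, '8':1
C (first-col start): C('$')=0, C('4')=1, C('5')=3, C('6')=6, C('7')=7, C('8')=8
L[0]='5': occ=0, LF[0]=C('5')+0=3+0=3
L[1]='6': occ=0, LF[1]=C('6')+0=6+0=6
L[2]='$': occ=0, LF[2]=C('$')+0=0+0=0
L[3]='5': occ=1, LF[3]=C('5')+1=3+1=4
L[4]='4': occ=0, LF[4]=C('4')+0=1+0=1
L[5]='7': occ=0, LF[5]=C('7')+0=7+0=7
L[6]='8': occ=0, LF[6]=C('8')+0=8+0=8
L[7]='4': occ=1, LF[7]=C('4')+1=1+1=2
L[8]='5': occ=2, LF[8]=C('5')+2=3+2=5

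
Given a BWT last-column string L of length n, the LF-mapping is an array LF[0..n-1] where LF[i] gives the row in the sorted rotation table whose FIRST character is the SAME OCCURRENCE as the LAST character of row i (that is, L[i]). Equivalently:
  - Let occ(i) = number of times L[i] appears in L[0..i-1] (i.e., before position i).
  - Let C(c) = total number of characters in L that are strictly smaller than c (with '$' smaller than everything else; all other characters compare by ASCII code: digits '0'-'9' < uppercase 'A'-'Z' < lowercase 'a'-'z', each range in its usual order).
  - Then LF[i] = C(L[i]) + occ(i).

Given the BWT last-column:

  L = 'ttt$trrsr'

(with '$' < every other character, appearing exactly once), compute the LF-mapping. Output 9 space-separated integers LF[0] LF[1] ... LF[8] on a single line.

Char counts: '$':1, 'r':3, 's':1, 't':4
C (first-col start): C('$')=0, C('r')=1, C('s')=4, C('t')=5
L[0]='t': occ=0, LF[0]=C('t')+0=5+0=5
L[1]='t': occ=1, LF[1]=C('t')+1=5+1=6
L[2]='t': occ=2, LF[2]=C('t')+2=5+2=7
L[3]='$': occ=0, LF[3]=C('$')+0=0+0=0
L[4]='t': occ=3, LF[4]=C('t')+3=5+3=8
L[5]='r': occ=0, LF[5]=C('r')+0=1+0=1
L[6]='r': occ=1, LF[6]=C('r')+1=1+1=2
L[7]='s': occ=0, LF[7]=C('s')+0=4+0=4
L[8]='r': occ=2, LF[8]=C('r')+2=1+2=3

Answer: 5 6 7 0 8 1 2 4 3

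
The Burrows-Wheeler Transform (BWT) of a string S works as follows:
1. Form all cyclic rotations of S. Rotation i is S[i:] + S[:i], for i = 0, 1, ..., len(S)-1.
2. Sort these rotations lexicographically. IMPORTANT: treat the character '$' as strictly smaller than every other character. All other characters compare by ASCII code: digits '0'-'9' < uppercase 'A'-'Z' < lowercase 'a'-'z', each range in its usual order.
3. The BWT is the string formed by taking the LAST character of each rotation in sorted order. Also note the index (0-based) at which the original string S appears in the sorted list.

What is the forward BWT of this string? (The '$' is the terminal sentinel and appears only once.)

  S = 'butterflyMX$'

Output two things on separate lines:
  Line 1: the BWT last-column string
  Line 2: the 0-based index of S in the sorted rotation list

Answer: XyM$trfetubl
3

Derivation:
All 12 rotations (rotation i = S[i:]+S[:i]):
  rot[0] = butterflyMX$
  rot[1] = utterflyMX$b
  rot[2] = tterflyMX$bu
  rot[3] = terflyMX$but
  rot[4] = erflyMX$butt
  rot[5] = rflyMX$butte
  rot[6] = flyMX$butter
  rot[7] = lyMX$butterf
  rot[8] = yMX$butterfl
  rot[9] = MX$butterfly
  rot[10] = X$butterflyM
  rot[11] = $butterflyMX
Sorted (with $ < everything):
  sorted[0] = $butterflyMX  (last char: 'X')
  sorted[1] = MX$butterfly  (last char: 'y')
  sorted[2] = X$butterflyM  (last char: 'M')
  sorted[3] = butterflyMX$  (last char: '$')
  sorted[4] = erflyMX$butt  (last char: 't')
  sorted[5] = flyMX$butter  (last char: 'r')
  sorted[6] = lyMX$butterf  (last char: 'f')
  sorted[7] = rflyMX$butte  (last char: 'e')
  sorted[8] = terflyMX$but  (last char: 't')
  sorted[9] = tterflyMX$bu  (last char: 'u')
  sorted[10] = utterflyMX$b  (last char: 'b')
  sorted[11] = yMX$butterfl  (last char: 'l')
Last column: XyM$trfetubl
Original string S is at sorted index 3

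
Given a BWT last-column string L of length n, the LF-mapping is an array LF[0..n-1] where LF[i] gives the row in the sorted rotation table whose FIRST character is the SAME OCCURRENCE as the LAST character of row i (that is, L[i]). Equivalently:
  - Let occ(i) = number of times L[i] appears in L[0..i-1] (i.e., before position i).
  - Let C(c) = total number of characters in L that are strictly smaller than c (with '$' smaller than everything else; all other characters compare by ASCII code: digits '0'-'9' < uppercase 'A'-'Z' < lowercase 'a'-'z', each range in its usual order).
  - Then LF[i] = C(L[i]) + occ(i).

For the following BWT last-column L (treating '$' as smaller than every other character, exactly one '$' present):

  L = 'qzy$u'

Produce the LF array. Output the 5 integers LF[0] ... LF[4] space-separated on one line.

Answer: 1 4 3 0 2

Derivation:
Char counts: '$':1, 'q':1, 'u':1, 'y':1, 'z':1
C (first-col start): C('$')=0, C('q')=1, C('u')=2, C('y')=3, C('z')=4
L[0]='q': occ=0, LF[0]=C('q')+0=1+0=1
L[1]='z': occ=0, LF[1]=C('z')+0=4+0=4
L[2]='y': occ=0, LF[2]=C('y')+0=3+0=3
L[3]='$': occ=0, LF[3]=C('$')+0=0+0=0
L[4]='u': occ=0, LF[4]=C('u')+0=2+0=2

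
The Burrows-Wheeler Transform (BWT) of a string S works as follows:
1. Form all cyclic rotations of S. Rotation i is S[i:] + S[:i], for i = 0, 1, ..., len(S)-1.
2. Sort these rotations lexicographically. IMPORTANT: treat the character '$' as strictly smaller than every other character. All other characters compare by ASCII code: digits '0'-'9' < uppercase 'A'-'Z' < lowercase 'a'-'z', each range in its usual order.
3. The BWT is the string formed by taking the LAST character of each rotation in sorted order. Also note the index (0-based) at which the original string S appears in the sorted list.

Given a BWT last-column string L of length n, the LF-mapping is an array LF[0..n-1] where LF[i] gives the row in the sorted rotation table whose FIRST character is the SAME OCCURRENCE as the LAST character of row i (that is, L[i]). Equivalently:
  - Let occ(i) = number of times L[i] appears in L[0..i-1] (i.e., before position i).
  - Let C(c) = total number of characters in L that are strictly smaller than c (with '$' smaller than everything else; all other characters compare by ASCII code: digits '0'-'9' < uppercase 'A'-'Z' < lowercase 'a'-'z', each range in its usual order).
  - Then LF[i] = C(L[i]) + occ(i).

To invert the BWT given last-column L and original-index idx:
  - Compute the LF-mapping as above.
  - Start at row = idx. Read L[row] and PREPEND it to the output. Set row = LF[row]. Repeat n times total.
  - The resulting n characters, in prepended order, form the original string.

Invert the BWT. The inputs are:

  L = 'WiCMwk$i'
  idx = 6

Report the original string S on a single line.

LF mapping: 3 4 1 2 7 6 0 5
Walk LF starting at row 6, prepending L[row]:
  step 1: row=6, L[6]='$', prepend. Next row=LF[6]=0
  step 2: row=0, L[0]='W', prepend. Next row=LF[0]=3
  step 3: row=3, L[3]='M', prepend. Next row=LF[3]=2
  step 4: row=2, L[2]='C', prepend. Next row=LF[2]=1
  step 5: row=1, L[1]='i', prepend. Next row=LF[1]=4
  step 6: row=4, L[4]='w', prepend. Next row=LF[4]=7
  step 7: row=7, L[7]='i', prepend. Next row=LF[7]=5
  step 8: row=5, L[5]='k', prepend. Next row=LF[5]=6
Reversed output: kiwiCMW$

Answer: kiwiCMW$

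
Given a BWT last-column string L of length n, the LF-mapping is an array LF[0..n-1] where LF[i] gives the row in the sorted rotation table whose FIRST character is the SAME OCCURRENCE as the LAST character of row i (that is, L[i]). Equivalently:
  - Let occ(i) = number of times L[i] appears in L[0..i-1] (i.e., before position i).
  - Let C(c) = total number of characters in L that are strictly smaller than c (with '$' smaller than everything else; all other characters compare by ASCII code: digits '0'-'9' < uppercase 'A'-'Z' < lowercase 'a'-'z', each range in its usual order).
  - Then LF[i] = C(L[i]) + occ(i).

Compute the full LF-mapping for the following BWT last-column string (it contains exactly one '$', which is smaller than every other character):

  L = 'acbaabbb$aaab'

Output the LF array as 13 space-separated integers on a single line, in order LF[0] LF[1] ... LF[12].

Answer: 1 12 7 2 3 8 9 10 0 4 5 6 11

Derivation:
Char counts: '$':1, 'a':6, 'b':5, 'c':1
C (first-col start): C('$')=0, C('a')=1, C('b')=7, C('c')=12
L[0]='a': occ=0, LF[0]=C('a')+0=1+0=1
L[1]='c': occ=0, LF[1]=C('c')+0=12+0=12
L[2]='b': occ=0, LF[2]=C('b')+0=7+0=7
L[3]='a': occ=1, LF[3]=C('a')+1=1+1=2
L[4]='a': occ=2, LF[4]=C('a')+2=1+2=3
L[5]='b': occ=1, LF[5]=C('b')+1=7+1=8
L[6]='b': occ=2, LF[6]=C('b')+2=7+2=9
L[7]='b': occ=3, LF[7]=C('b')+3=7+3=10
L[8]='$': occ=0, LF[8]=C('$')+0=0+0=0
L[9]='a': occ=3, LF[9]=C('a')+3=1+3=4
L[10]='a': occ=4, LF[10]=C('a')+4=1+4=5
L[11]='a': occ=5, LF[11]=C('a')+5=1+5=6
L[12]='b': occ=4, LF[12]=C('b')+4=7+4=11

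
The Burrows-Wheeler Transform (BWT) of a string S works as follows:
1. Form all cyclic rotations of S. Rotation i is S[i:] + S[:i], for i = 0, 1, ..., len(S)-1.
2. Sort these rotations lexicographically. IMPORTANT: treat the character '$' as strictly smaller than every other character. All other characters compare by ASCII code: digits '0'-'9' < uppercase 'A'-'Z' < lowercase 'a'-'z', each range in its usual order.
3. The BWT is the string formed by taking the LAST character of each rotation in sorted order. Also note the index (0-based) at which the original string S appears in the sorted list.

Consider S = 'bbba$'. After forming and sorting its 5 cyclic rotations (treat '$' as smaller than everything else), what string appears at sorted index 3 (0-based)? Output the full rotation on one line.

Answer: bba$b

Derivation:
All 5 rotations (rotation i = S[i:]+S[:i]):
  rot[0] = bbba$
  rot[1] = bba$b
  rot[2] = ba$bb
  rot[3] = a$bbb
  rot[4] = $bbba
Sorted (with $ < everything):
  sorted[0] = $bbba
  sorted[1] = a$bbb
  sorted[2] = ba$bb
  sorted[3] = bba$b
  sorted[4] = bbba$
sorted[3] = bba$b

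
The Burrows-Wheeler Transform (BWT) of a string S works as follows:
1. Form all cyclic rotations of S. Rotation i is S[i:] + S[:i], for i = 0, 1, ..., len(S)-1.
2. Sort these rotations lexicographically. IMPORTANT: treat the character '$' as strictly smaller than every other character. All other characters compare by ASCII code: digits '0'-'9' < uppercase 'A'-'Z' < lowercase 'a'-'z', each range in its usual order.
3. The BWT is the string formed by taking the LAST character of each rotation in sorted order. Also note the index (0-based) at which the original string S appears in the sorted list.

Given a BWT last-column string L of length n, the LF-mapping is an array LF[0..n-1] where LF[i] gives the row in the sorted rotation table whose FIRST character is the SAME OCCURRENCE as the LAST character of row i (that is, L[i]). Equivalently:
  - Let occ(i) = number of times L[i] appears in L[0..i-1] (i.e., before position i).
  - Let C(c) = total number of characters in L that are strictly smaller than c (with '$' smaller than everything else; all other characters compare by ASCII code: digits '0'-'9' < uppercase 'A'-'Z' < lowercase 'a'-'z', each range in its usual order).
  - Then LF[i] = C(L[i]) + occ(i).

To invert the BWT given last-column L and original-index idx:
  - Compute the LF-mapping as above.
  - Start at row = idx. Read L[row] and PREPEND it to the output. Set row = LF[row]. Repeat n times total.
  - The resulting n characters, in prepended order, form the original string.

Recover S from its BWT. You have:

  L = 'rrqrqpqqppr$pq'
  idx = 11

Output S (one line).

LF mapping: 10 11 5 12 6 1 7 8 2 3 13 0 4 9
Walk LF starting at row 11, prepending L[row]:
  step 1: row=11, L[11]='$', prepend. Next row=LF[11]=0
  step 2: row=0, L[0]='r', prepend. Next row=LF[0]=10
  step 3: row=10, L[10]='r', prepend. Next row=LF[10]=13
  step 4: row=13, L[13]='q', prepend. Next row=LF[13]=9
  step 5: row=9, L[9]='p', prepend. Next row=LF[9]=3
  step 6: row=3, L[3]='r', prepend. Next row=LF[3]=12
  step 7: row=12, L[12]='p', prepend. Next row=LF[12]=4
  step 8: row=4, L[4]='q', prepend. Next row=LF[4]=6
  step 9: row=6, L[6]='q', prepend. Next row=LF[6]=7
  step 10: row=7, L[7]='q', prepend. Next row=LF[7]=8
  step 11: row=8, L[8]='p', prepend. Next row=LF[8]=2
  step 12: row=2, L[2]='q', prepend. Next row=LF[2]=5
  step 13: row=5, L[5]='p', prepend. Next row=LF[5]=1
  step 14: row=1, L[1]='r', prepend. Next row=LF[1]=11
Reversed output: rpqpqqqprpqrr$

Answer: rpqpqqqprpqrr$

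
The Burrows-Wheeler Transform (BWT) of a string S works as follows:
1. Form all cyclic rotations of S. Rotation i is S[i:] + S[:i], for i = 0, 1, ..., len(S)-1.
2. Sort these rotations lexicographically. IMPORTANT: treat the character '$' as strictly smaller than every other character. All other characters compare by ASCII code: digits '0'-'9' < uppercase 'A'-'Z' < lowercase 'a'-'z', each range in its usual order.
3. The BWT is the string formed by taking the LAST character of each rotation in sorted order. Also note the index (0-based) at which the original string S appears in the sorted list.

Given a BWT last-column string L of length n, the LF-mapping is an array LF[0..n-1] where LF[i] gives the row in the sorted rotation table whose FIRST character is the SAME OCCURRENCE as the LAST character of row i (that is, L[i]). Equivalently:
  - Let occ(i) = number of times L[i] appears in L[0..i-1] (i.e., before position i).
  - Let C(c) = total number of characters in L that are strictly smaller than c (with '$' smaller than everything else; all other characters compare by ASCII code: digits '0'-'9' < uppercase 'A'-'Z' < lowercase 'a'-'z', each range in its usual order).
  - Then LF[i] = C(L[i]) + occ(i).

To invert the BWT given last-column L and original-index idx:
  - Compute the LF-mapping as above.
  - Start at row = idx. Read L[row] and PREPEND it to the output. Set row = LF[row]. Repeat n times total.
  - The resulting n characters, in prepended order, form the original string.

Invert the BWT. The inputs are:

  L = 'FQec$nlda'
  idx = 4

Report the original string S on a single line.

LF mapping: 1 2 6 4 0 8 7 5 3
Walk LF starting at row 4, prepending L[row]:
  step 1: row=4, L[4]='$', prepend. Next row=LF[4]=0
  step 2: row=0, L[0]='F', prepend. Next row=LF[0]=1
  step 3: row=1, L[1]='Q', prepend. Next row=LF[1]=2
  step 4: row=2, L[2]='e', prepend. Next row=LF[2]=6
  step 5: row=6, L[6]='l', prepend. Next row=LF[6]=7
  step 6: row=7, L[7]='d', prepend. Next row=LF[7]=5
  step 7: row=5, L[5]='n', prepend. Next row=LF[5]=8
  step 8: row=8, L[8]='a', prepend. Next row=LF[8]=3
  step 9: row=3, L[3]='c', prepend. Next row=LF[3]=4
Reversed output: candleQF$

Answer: candleQF$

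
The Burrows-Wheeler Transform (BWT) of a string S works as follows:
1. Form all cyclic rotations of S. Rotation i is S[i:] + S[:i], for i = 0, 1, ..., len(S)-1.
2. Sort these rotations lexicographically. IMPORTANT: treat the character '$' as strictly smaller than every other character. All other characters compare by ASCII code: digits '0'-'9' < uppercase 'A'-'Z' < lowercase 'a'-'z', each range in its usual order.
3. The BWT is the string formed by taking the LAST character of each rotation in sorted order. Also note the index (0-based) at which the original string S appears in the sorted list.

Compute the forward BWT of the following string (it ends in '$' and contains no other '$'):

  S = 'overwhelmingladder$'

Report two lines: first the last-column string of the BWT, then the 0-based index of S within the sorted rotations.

All 19 rotations (rotation i = S[i:]+S[:i]):
  rot[0] = overwhelmingladder$
  rot[1] = verwhelmingladder$o
  rot[2] = erwhelmingladder$ov
  rot[3] = rwhelmingladder$ove
  rot[4] = whelmingladder$over
  rot[5] = helmingladder$overw
  rot[6] = elmingladder$overwh
  rot[7] = lmingladder$overwhe
  rot[8] = mingladder$overwhel
  rot[9] = ingladder$overwhelm
  rot[10] = ngladder$overwhelmi
  rot[11] = gladder$overwhelmin
  rot[12] = ladder$overwhelming
  rot[13] = adder$overwhelmingl
  rot[14] = dder$overwhelmingla
  rot[15] = der$overwhelminglad
  rot[16] = er$overwhelmingladd
  rot[17] = r$overwhelmingladde
  rot[18] = $overwhelmingladder
Sorted (with $ < everything):
  sorted[0] = $overwhelmingladder  (last char: 'r')
  sorted[1] = adder$overwhelmingl  (last char: 'l')
  sorted[2] = dder$overwhelmingla  (last char: 'a')
  sorted[3] = der$overwhelminglad  (last char: 'd')
  sorted[4] = elmingladder$overwh  (last char: 'h')
  sorted[5] = er$overwhelmingladd  (last char: 'd')
  sorted[6] = erwhelmingladder$ov  (last char: 'v')
  sorted[7] = gladder$overwhelmin  (last char: 'n')
  sorted[8] = helmingladder$overw  (last char: 'w')
  sorted[9] = ingladder$overwhelm  (last char: 'm')
  sorted[10] = ladder$overwhelming  (last char: 'g')
  sorted[11] = lmingladder$overwhe  (last char: 'e')
  sorted[12] = mingladder$overwhel  (last char: 'l')
  sorted[13] = ngladder$overwhelmi  (last char: 'i')
  sorted[14] = overwhelmingladder$  (last char: '$')
  sorted[15] = r$overwhelmingladde  (last char: 'e')
  sorted[16] = rwhelmingladder$ove  (last char: 'e')
  sorted[17] = verwhelmingladder$o  (last char: 'o')
  sorted[18] = whelmingladder$over  (last char: 'r')
Last column: rladhdvnwmgeli$eeor
Original string S is at sorted index 14

Answer: rladhdvnwmgeli$eeor
14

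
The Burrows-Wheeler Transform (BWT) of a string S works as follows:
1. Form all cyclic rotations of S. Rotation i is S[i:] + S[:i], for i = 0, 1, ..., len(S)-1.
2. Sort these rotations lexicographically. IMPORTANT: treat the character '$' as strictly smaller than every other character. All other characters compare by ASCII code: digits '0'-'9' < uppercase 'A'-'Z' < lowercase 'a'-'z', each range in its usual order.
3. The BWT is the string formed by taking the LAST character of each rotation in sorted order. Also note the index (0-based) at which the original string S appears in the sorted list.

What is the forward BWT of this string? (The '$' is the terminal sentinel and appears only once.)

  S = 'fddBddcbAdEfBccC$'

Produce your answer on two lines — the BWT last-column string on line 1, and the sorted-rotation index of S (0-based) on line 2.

Answer: CbfdcdccdBdAdfBE$
16

Derivation:
All 17 rotations (rotation i = S[i:]+S[:i]):
  rot[0] = fddBddcbAdEfBccC$
  rot[1] = ddBddcbAdEfBccC$f
  rot[2] = dBddcbAdEfBccC$fd
  rot[3] = BddcbAdEfBccC$fdd
  rot[4] = ddcbAdEfBccC$fddB
  rot[5] = dcbAdEfBccC$fddBd
  rot[6] = cbAdEfBccC$fddBdd
  rot[7] = bAdEfBccC$fddBddc
  rot[8] = AdEfBccC$fddBddcb
  rot[9] = dEfBccC$fddBddcbA
  rot[10] = EfBccC$fddBddcbAd
  rot[11] = fBccC$fddBddcbAdE
  rot[12] = BccC$fddBddcbAdEf
  rot[13] = ccC$fddBddcbAdEfB
  rot[14] = cC$fddBddcbAdEfBc
  rot[15] = C$fddBddcbAdEfBcc
  rot[16] = $fddBddcbAdEfBccC
Sorted (with $ < everything):
  sorted[0] = $fddBddcbAdEfBccC  (last char: 'C')
  sorted[1] = AdEfBccC$fddBddcb  (last char: 'b')
  sorted[2] = BccC$fddBddcbAdEf  (last char: 'f')
  sorted[3] = BddcbAdEfBccC$fdd  (last char: 'd')
  sorted[4] = C$fddBddcbAdEfBcc  (last char: 'c')
  sorted[5] = EfBccC$fddBddcbAd  (last char: 'd')
  sorted[6] = bAdEfBccC$fddBddc  (last char: 'c')
  sorted[7] = cC$fddBddcbAdEfBc  (last char: 'c')
  sorted[8] = cbAdEfBccC$fddBdd  (last char: 'd')
  sorted[9] = ccC$fddBddcbAdEfB  (last char: 'B')
  sorted[10] = dBddcbAdEfBccC$fd  (last char: 'd')
  sorted[11] = dEfBccC$fddBddcbA  (last char: 'A')
  sorted[12] = dcbAdEfBccC$fddBd  (last char: 'd')
  sorted[13] = ddBddcbAdEfBccC$f  (last char: 'f')
  sorted[14] = ddcbAdEfBccC$fddB  (last char: 'B')
  sorted[15] = fBccC$fddBddcbAdE  (last char: 'E')
  sorted[16] = fddBddcbAdEfBccC$  (last char: '$')
Last column: CbfdcdccdBdAdfBE$
Original string S is at sorted index 16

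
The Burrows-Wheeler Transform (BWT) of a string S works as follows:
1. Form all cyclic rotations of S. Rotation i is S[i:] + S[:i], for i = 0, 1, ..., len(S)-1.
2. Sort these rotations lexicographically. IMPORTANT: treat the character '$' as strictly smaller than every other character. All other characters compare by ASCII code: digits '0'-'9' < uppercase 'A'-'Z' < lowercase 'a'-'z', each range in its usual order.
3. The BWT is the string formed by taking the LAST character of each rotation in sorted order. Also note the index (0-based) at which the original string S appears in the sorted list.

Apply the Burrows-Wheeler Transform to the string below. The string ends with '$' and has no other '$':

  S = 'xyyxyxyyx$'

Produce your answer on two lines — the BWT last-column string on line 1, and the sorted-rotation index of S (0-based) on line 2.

All 10 rotations (rotation i = S[i:]+S[:i]):
  rot[0] = xyyxyxyyx$
  rot[1] = yyxyxyyx$x
  rot[2] = yxyxyyx$xy
  rot[3] = xyxyyx$xyy
  rot[4] = yxyyx$xyyx
  rot[5] = xyyx$xyyxy
  rot[6] = yyx$xyyxyx
  rot[7] = yx$xyyxyxy
  rot[8] = x$xyyxyxyy
  rot[9] = $xyyxyxyyx
Sorted (with $ < everything):
  sorted[0] = $xyyxyxyyx  (last char: 'x')
  sorted[1] = x$xyyxyxyy  (last char: 'y')
  sorted[2] = xyxyyx$xyy  (last char: 'y')
  sorted[3] = xyyx$xyyxy  (last char: 'y')
  sorted[4] = xyyxyxyyx$  (last char: '$')
  sorted[5] = yx$xyyxyxy  (last char: 'y')
  sorted[6] = yxyxyyx$xy  (last char: 'y')
  sorted[7] = yxyyx$xyyx  (last char: 'x')
  sorted[8] = yyx$xyyxyx  (last char: 'x')
  sorted[9] = yyxyxyyx$x  (last char: 'x')
Last column: xyyy$yyxxx
Original string S is at sorted index 4

Answer: xyyy$yyxxx
4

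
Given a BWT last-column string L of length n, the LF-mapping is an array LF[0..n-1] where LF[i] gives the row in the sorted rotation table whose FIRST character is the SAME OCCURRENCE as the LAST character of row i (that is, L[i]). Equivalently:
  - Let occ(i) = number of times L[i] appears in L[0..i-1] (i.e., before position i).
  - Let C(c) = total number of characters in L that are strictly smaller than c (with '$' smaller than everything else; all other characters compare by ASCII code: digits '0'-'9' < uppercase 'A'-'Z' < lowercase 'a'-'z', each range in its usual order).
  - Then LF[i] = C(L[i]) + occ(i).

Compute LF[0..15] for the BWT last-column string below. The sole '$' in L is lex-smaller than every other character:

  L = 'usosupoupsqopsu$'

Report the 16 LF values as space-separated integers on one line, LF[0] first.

Char counts: '$':1, 'o':3, 'p':3, 'q':1, 's':4, 'u':4
C (first-col start): C('$')=0, C('o')=1, C('p')=4, C('q')=7, C('s')=8, C('u')=12
L[0]='u': occ=0, LF[0]=C('u')+0=12+0=12
L[1]='s': occ=0, LF[1]=C('s')+0=8+0=8
L[2]='o': occ=0, LF[2]=C('o')+0=1+0=1
L[3]='s': occ=1, LF[3]=C('s')+1=8+1=9
L[4]='u': occ=1, LF[4]=C('u')+1=12+1=13
L[5]='p': occ=0, LF[5]=C('p')+0=4+0=4
L[6]='o': occ=1, LF[6]=C('o')+1=1+1=2
L[7]='u': occ=2, LF[7]=C('u')+2=12+2=14
L[8]='p': occ=1, LF[8]=C('p')+1=4+1=5
L[9]='s': occ=2, LF[9]=C('s')+2=8+2=10
L[10]='q': occ=0, LF[10]=C('q')+0=7+0=7
L[11]='o': occ=2, LF[11]=C('o')+2=1+2=3
L[12]='p': occ=2, LF[12]=C('p')+2=4+2=6
L[13]='s': occ=3, LF[13]=C('s')+3=8+3=11
L[14]='u': occ=3, LF[14]=C('u')+3=12+3=15
L[15]='$': occ=0, LF[15]=C('$')+0=0+0=0

Answer: 12 8 1 9 13 4 2 14 5 10 7 3 6 11 15 0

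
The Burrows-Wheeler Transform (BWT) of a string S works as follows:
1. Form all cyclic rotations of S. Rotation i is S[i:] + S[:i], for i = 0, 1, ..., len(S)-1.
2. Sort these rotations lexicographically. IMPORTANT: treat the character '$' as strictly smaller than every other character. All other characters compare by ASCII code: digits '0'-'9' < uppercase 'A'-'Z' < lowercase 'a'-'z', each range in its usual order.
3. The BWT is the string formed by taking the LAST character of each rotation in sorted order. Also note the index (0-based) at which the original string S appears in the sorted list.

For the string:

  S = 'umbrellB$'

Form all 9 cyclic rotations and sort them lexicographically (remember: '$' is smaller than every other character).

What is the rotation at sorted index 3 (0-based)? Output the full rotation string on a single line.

All 9 rotations (rotation i = S[i:]+S[:i]):
  rot[0] = umbrellB$
  rot[1] = mbrellB$u
  rot[2] = brellB$um
  rot[3] = rellB$umb
  rot[4] = ellB$umbr
  rot[5] = llB$umbre
  rot[6] = lB$umbrel
  rot[7] = B$umbrell
  rot[8] = $umbrellB
Sorted (with $ < everything):
  sorted[0] = $umbrellB
  sorted[1] = B$umbrell
  sorted[2] = brellB$um
  sorted[3] = ellB$umbr
  sorted[4] = lB$umbrel
  sorted[5] = llB$umbre
  sorted[6] = mbrellB$u
  sorted[7] = rellB$umb
  sorted[8] = umbrellB$
sorted[3] = ellB$umbr

Answer: ellB$umbr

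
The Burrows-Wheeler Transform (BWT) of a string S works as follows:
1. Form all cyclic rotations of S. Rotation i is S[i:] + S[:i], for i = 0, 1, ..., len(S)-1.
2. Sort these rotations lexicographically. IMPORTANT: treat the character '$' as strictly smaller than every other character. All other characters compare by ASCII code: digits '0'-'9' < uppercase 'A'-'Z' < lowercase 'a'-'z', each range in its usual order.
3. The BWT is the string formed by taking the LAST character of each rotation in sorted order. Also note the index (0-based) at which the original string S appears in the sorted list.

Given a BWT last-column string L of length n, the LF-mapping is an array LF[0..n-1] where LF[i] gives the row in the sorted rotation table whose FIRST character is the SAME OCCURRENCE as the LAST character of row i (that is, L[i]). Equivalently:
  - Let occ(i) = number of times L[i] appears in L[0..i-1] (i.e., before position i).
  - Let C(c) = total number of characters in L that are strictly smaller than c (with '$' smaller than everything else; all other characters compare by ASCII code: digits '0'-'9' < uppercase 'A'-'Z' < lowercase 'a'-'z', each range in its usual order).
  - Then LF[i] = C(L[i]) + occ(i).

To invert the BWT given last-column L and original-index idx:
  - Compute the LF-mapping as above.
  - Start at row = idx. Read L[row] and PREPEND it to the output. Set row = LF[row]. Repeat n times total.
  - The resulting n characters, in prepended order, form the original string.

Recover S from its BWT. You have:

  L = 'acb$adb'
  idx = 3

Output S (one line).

LF mapping: 1 5 3 0 2 6 4
Walk LF starting at row 3, prepending L[row]:
  step 1: row=3, L[3]='$', prepend. Next row=LF[3]=0
  step 2: row=0, L[0]='a', prepend. Next row=LF[0]=1
  step 3: row=1, L[1]='c', prepend. Next row=LF[1]=5
  step 4: row=5, L[5]='d', prepend. Next row=LF[5]=6
  step 5: row=6, L[6]='b', prepend. Next row=LF[6]=4
  step 6: row=4, L[4]='a', prepend. Next row=LF[4]=2
  step 7: row=2, L[2]='b', prepend. Next row=LF[2]=3
Reversed output: babdca$

Answer: babdca$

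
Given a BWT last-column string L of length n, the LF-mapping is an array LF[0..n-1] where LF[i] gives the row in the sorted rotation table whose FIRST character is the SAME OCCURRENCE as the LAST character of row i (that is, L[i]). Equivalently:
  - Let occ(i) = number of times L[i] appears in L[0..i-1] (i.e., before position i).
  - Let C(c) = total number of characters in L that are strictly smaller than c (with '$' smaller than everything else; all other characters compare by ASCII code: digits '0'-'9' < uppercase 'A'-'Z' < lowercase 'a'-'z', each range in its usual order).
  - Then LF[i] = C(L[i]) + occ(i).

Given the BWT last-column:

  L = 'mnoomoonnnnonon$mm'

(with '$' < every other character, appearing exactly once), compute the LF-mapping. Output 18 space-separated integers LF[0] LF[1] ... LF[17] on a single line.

Char counts: '$':1, 'm':4, 'n':7, 'o':6
C (first-col start): C('$')=0, C('m')=1, C('n')=5, C('o')=12
L[0]='m': occ=0, LF[0]=C('m')+0=1+0=1
L[1]='n': occ=0, LF[1]=C('n')+0=5+0=5
L[2]='o': occ=0, LF[2]=C('o')+0=12+0=12
L[3]='o': occ=1, LF[3]=C('o')+1=12+1=13
L[4]='m': occ=1, LF[4]=C('m')+1=1+1=2
L[5]='o': occ=2, LF[5]=C('o')+2=12+2=14
L[6]='o': occ=3, LF[6]=C('o')+3=12+3=15
L[7]='n': occ=1, LF[7]=C('n')+1=5+1=6
L[8]='n': occ=2, LF[8]=C('n')+2=5+2=7
L[9]='n': occ=3, LF[9]=C('n')+3=5+3=8
L[10]='n': occ=4, LF[10]=C('n')+4=5+4=9
L[11]='o': occ=4, LF[11]=C('o')+4=12+4=16
L[12]='n': occ=5, LF[12]=C('n')+5=5+5=10
L[13]='o': occ=5, LF[13]=C('o')+5=12+5=17
L[14]='n': occ=6, LF[14]=C('n')+6=5+6=11
L[15]='$': occ=0, LF[15]=C('$')+0=0+0=0
L[16]='m': occ=2, LF[16]=C('m')+2=1+2=3
L[17]='m': occ=3, LF[17]=C('m')+3=1+3=4

Answer: 1 5 12 13 2 14 15 6 7 8 9 16 10 17 11 0 3 4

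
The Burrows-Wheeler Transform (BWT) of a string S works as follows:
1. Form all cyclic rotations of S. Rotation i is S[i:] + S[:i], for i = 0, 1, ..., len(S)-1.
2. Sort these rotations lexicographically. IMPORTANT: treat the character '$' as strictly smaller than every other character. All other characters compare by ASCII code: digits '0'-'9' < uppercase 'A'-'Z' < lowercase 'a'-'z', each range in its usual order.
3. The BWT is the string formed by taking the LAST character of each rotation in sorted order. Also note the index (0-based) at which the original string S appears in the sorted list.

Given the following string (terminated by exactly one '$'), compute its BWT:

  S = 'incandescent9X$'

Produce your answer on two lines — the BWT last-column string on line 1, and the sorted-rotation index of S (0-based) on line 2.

All 15 rotations (rotation i = S[i:]+S[:i]):
  rot[0] = incandescent9X$
  rot[1] = ncandescent9X$i
  rot[2] = candescent9X$in
  rot[3] = andescent9X$inc
  rot[4] = ndescent9X$inca
  rot[5] = descent9X$incan
  rot[6] = escent9X$incand
  rot[7] = scent9X$incande
  rot[8] = cent9X$incandes
  rot[9] = ent9X$incandesc
  rot[10] = nt9X$incandesce
  rot[11] = t9X$incandescen
  rot[12] = 9X$incandescent
  rot[13] = X$incandescent9
  rot[14] = $incandescent9X
Sorted (with $ < everything):
  sorted[0] = $incandescent9X  (last char: 'X')
  sorted[1] = 9X$incandescent  (last char: 't')
  sorted[2] = X$incandescent9  (last char: '9')
  sorted[3] = andescent9X$inc  (last char: 'c')
  sorted[4] = candescent9X$in  (last char: 'n')
  sorted[5] = cent9X$incandes  (last char: 's')
  sorted[6] = descent9X$incan  (last char: 'n')
  sorted[7] = ent9X$incandesc  (last char: 'c')
  sorted[8] = escent9X$incand  (last char: 'd')
  sorted[9] = incandescent9X$  (last char: '$')
  sorted[10] = ncandescent9X$i  (last char: 'i')
  sorted[11] = ndescent9X$inca  (last char: 'a')
  sorted[12] = nt9X$incandesce  (last char: 'e')
  sorted[13] = scent9X$incande  (last char: 'e')
  sorted[14] = t9X$incandescen  (last char: 'n')
Last column: Xt9cnsncd$iaeen
Original string S is at sorted index 9

Answer: Xt9cnsncd$iaeen
9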